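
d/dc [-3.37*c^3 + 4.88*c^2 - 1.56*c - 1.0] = -10.11*c^2 + 9.76*c - 1.56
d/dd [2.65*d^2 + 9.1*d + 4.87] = 5.3*d + 9.1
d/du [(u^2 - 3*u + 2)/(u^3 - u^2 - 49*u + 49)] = (-u^2 + 4*u - 49)/(u^4 - 98*u^2 + 2401)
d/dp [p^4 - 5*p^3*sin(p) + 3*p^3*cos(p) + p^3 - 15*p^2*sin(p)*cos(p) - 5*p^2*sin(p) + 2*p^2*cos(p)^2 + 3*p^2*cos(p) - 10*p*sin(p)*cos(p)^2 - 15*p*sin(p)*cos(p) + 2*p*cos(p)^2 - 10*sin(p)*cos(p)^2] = -3*p^3*sin(p) - 5*p^3*cos(p) + 4*p^3 - 18*p^2*sin(p) - 2*p^2*sin(2*p) + 4*p^2*cos(p) - 15*p^2*cos(2*p) + 3*p^2 - 10*p*sin(p) - 17*p*sin(2*p) + 7*p*cos(p)/2 - 13*p*cos(2*p) - 15*p*cos(3*p)/2 + 2*p + 15*sin(p)/2 - 15*sin(2*p)/2 - 5*sin(3*p)/2 - 10*sqrt(2)*sin(p + pi/4) + 15*cos(p)/2 + cos(2*p) - 15*cos(3*p)/2 + 1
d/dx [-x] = -1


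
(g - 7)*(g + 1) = g^2 - 6*g - 7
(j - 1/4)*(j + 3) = j^2 + 11*j/4 - 3/4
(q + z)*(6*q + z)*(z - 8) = 6*q^2*z - 48*q^2 + 7*q*z^2 - 56*q*z + z^3 - 8*z^2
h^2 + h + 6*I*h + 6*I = (h + 1)*(h + 6*I)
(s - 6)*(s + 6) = s^2 - 36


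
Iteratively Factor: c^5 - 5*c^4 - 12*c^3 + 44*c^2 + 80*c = (c)*(c^4 - 5*c^3 - 12*c^2 + 44*c + 80) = c*(c - 4)*(c^3 - c^2 - 16*c - 20) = c*(c - 4)*(c + 2)*(c^2 - 3*c - 10) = c*(c - 5)*(c - 4)*(c + 2)*(c + 2)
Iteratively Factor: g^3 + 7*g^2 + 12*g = (g + 4)*(g^2 + 3*g) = (g + 3)*(g + 4)*(g)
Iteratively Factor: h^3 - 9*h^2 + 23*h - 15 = (h - 3)*(h^2 - 6*h + 5) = (h - 3)*(h - 1)*(h - 5)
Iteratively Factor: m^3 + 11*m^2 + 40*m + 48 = (m + 4)*(m^2 + 7*m + 12) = (m + 3)*(m + 4)*(m + 4)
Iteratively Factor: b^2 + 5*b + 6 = (b + 2)*(b + 3)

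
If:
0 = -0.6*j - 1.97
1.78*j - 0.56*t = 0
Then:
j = -3.28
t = -10.44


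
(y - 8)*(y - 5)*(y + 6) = y^3 - 7*y^2 - 38*y + 240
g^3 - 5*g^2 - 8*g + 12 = (g - 6)*(g - 1)*(g + 2)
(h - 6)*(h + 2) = h^2 - 4*h - 12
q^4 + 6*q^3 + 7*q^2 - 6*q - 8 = (q - 1)*(q + 1)*(q + 2)*(q + 4)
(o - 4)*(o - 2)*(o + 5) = o^3 - o^2 - 22*o + 40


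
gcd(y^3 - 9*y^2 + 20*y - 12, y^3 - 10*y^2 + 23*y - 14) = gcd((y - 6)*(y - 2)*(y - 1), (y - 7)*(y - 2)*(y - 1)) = y^2 - 3*y + 2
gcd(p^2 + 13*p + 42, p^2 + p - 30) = p + 6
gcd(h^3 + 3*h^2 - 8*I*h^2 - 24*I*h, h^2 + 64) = h - 8*I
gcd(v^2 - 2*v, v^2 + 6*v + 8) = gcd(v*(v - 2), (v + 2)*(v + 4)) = 1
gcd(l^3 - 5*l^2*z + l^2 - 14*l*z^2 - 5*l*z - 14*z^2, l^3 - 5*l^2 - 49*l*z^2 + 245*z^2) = -l + 7*z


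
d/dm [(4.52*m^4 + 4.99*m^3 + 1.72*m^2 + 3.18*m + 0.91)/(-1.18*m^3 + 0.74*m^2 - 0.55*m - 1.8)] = (-5.3336*m^6 + 6.6896*m^5 - 1.7358*m^4 - 30.5282*m^3 - 27.0238*m^2 - 7.5388*m - 5.2235)/(1.3924*m^6 - 1.7464*m^5 + 1.8456*m^4 + 3.434*m^3 - 2.3615*m^2 + 1.98*m + 3.24)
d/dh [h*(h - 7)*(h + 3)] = 3*h^2 - 8*h - 21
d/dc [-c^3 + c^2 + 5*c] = -3*c^2 + 2*c + 5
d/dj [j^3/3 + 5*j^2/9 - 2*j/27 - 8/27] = j^2 + 10*j/9 - 2/27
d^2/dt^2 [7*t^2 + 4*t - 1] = 14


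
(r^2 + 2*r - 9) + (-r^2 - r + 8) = r - 1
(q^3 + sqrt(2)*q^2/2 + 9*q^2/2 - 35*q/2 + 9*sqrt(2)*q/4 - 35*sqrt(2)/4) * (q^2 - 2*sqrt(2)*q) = q^5 - 3*sqrt(2)*q^4/2 + 9*q^4/2 - 39*q^3/2 - 27*sqrt(2)*q^3/4 - 9*q^2 + 105*sqrt(2)*q^2/4 + 35*q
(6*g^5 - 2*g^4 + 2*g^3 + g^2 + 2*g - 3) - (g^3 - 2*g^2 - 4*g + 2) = 6*g^5 - 2*g^4 + g^3 + 3*g^2 + 6*g - 5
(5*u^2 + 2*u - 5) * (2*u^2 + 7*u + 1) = 10*u^4 + 39*u^3 + 9*u^2 - 33*u - 5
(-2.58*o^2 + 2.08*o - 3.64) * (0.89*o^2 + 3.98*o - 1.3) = -2.2962*o^4 - 8.4172*o^3 + 8.3928*o^2 - 17.1912*o + 4.732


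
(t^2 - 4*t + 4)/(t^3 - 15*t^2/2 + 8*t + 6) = 2*(t - 2)/(2*t^2 - 11*t - 6)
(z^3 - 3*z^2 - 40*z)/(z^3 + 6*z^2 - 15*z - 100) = z*(z - 8)/(z^2 + z - 20)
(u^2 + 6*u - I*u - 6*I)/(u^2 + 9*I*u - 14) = (u^2 + u*(6 - I) - 6*I)/(u^2 + 9*I*u - 14)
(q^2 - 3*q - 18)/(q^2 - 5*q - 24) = (q - 6)/(q - 8)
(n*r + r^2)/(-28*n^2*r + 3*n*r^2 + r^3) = (n + r)/(-28*n^2 + 3*n*r + r^2)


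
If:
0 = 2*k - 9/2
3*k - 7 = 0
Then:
No Solution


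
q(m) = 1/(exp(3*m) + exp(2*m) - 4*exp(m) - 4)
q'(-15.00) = 0.00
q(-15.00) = -0.25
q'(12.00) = 0.00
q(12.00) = 0.00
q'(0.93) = -0.70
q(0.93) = 0.12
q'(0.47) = -0.79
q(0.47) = -0.27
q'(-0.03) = -0.02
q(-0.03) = -0.17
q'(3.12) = -0.00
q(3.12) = 0.00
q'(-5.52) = 0.00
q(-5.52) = -0.25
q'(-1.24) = 0.04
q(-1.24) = -0.20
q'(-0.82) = 0.04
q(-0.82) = -0.18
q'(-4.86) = 0.00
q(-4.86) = -0.25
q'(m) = (-3*exp(3*m) - 2*exp(2*m) + 4*exp(m))/(exp(3*m) + exp(2*m) - 4*exp(m) - 4)^2 = (-3*exp(2*m) - 2*exp(m) + 4)*exp(m)/(exp(3*m) + exp(2*m) - 4*exp(m) - 4)^2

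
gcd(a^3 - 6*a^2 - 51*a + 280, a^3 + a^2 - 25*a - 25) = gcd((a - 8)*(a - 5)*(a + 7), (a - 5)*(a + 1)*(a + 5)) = a - 5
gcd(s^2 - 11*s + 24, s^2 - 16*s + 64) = s - 8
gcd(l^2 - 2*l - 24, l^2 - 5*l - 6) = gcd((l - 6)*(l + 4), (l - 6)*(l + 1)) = l - 6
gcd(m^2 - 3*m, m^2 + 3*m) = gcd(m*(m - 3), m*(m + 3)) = m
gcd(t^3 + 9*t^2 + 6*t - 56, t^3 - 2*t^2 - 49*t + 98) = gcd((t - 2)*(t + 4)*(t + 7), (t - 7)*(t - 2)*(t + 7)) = t^2 + 5*t - 14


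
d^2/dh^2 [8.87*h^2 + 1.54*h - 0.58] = 17.7400000000000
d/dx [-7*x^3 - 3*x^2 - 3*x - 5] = -21*x^2 - 6*x - 3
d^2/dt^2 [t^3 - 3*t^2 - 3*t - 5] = 6*t - 6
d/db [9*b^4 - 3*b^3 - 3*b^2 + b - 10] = 36*b^3 - 9*b^2 - 6*b + 1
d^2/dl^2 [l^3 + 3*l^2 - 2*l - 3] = 6*l + 6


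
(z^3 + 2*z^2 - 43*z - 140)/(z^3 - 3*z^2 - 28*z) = (z + 5)/z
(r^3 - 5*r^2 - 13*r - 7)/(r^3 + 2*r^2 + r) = (r - 7)/r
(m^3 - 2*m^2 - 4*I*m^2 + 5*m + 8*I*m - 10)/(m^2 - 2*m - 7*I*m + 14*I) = (m^2 - 4*I*m + 5)/(m - 7*I)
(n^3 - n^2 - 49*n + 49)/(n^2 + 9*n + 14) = (n^2 - 8*n + 7)/(n + 2)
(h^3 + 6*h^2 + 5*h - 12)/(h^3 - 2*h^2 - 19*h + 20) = (h + 3)/(h - 5)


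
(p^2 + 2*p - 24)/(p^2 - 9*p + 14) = (p^2 + 2*p - 24)/(p^2 - 9*p + 14)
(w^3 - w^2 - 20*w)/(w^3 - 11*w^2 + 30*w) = (w + 4)/(w - 6)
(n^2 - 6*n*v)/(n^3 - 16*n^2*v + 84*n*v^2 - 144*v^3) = n/(n^2 - 10*n*v + 24*v^2)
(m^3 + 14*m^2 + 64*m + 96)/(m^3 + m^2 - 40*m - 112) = (m + 6)/(m - 7)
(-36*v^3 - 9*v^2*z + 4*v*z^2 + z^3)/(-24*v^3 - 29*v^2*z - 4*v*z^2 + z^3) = (-12*v^2 + v*z + z^2)/(-8*v^2 - 7*v*z + z^2)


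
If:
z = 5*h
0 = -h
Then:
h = 0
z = 0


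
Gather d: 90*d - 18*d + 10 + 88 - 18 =72*d + 80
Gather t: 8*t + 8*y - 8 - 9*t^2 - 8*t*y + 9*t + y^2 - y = -9*t^2 + t*(17 - 8*y) + y^2 + 7*y - 8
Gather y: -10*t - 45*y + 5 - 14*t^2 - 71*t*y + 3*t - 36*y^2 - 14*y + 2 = -14*t^2 - 7*t - 36*y^2 + y*(-71*t - 59) + 7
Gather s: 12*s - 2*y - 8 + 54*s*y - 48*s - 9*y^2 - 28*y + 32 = s*(54*y - 36) - 9*y^2 - 30*y + 24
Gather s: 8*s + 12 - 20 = 8*s - 8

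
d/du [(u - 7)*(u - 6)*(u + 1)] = 3*u^2 - 24*u + 29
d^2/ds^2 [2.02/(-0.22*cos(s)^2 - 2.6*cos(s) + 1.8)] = (0.391072*(1 - cos(s)^2)^2 + 3.46632*cos(s)^3 + 17.050416*cos(s)^2 + 2.52096*cos(s) - 29.301312)/(0.22*cos(s)^2 + 2.6*cos(s) - 1.8)^3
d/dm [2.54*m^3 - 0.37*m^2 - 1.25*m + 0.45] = 7.62*m^2 - 0.74*m - 1.25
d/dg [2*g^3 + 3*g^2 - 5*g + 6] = 6*g^2 + 6*g - 5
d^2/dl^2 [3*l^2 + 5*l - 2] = 6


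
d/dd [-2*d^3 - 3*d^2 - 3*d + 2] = -6*d^2 - 6*d - 3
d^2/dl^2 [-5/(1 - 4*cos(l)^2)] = 40*(-8*sin(l)^4 + 6*sin(l)^2 + 3)/(4*cos(l)^2 - 1)^3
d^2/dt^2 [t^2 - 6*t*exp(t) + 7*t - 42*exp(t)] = -6*t*exp(t) - 54*exp(t) + 2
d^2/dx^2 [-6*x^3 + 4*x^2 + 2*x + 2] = 8 - 36*x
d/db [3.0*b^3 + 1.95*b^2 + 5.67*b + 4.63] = 9.0*b^2 + 3.9*b + 5.67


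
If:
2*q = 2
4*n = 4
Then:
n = 1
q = 1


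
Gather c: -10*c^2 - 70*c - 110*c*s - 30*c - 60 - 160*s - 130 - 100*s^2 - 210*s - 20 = -10*c^2 + c*(-110*s - 100) - 100*s^2 - 370*s - 210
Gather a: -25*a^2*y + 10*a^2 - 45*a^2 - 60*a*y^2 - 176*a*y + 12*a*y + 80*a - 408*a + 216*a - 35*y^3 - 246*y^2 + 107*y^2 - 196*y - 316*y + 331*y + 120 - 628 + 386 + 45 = a^2*(-25*y - 35) + a*(-60*y^2 - 164*y - 112) - 35*y^3 - 139*y^2 - 181*y - 77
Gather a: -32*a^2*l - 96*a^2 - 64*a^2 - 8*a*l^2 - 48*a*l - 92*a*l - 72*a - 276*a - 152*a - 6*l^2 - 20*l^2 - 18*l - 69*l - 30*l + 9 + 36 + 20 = a^2*(-32*l - 160) + a*(-8*l^2 - 140*l - 500) - 26*l^2 - 117*l + 65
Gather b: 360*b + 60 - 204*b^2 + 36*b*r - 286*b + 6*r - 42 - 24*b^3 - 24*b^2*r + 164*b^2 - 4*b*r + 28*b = -24*b^3 + b^2*(-24*r - 40) + b*(32*r + 102) + 6*r + 18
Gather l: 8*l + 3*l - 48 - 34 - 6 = 11*l - 88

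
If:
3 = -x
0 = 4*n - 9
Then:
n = 9/4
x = -3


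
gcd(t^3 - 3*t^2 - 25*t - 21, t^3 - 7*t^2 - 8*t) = t + 1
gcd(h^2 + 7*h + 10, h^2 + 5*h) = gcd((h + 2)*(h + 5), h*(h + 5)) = h + 5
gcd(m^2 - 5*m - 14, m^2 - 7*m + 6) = 1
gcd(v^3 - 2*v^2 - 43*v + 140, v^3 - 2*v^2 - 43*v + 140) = v^3 - 2*v^2 - 43*v + 140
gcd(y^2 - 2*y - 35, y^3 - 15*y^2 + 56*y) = y - 7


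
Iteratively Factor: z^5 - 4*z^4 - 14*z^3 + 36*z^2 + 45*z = (z - 5)*(z^4 + z^3 - 9*z^2 - 9*z) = (z - 5)*(z + 3)*(z^3 - 2*z^2 - 3*z) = (z - 5)*(z - 3)*(z + 3)*(z^2 + z) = z*(z - 5)*(z - 3)*(z + 3)*(z + 1)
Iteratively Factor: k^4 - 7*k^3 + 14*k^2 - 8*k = (k - 4)*(k^3 - 3*k^2 + 2*k) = (k - 4)*(k - 1)*(k^2 - 2*k) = k*(k - 4)*(k - 1)*(k - 2)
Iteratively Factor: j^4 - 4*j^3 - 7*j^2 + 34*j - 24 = (j - 2)*(j^3 - 2*j^2 - 11*j + 12) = (j - 4)*(j - 2)*(j^2 + 2*j - 3) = (j - 4)*(j - 2)*(j + 3)*(j - 1)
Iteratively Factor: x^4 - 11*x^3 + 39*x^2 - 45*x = (x - 5)*(x^3 - 6*x^2 + 9*x) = (x - 5)*(x - 3)*(x^2 - 3*x) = (x - 5)*(x - 3)^2*(x)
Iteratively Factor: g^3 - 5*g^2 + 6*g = (g - 2)*(g^2 - 3*g) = (g - 3)*(g - 2)*(g)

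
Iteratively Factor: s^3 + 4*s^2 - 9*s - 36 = (s - 3)*(s^2 + 7*s + 12) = (s - 3)*(s + 4)*(s + 3)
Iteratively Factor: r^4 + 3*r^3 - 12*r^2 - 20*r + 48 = (r + 4)*(r^3 - r^2 - 8*r + 12) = (r - 2)*(r + 4)*(r^2 + r - 6) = (r - 2)^2*(r + 4)*(r + 3)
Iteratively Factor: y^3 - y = (y)*(y^2 - 1) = y*(y - 1)*(y + 1)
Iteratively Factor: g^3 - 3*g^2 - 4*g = (g + 1)*(g^2 - 4*g) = (g - 4)*(g + 1)*(g)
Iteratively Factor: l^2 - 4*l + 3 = (l - 3)*(l - 1)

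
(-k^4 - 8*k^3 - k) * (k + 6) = -k^5 - 14*k^4 - 48*k^3 - k^2 - 6*k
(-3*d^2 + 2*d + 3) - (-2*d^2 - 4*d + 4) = -d^2 + 6*d - 1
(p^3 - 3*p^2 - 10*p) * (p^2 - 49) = p^5 - 3*p^4 - 59*p^3 + 147*p^2 + 490*p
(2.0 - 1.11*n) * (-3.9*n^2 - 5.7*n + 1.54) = 4.329*n^3 - 1.473*n^2 - 13.1094*n + 3.08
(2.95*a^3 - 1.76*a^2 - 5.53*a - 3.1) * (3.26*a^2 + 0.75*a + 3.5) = 9.617*a^5 - 3.5251*a^4 - 9.0228*a^3 - 20.4135*a^2 - 21.68*a - 10.85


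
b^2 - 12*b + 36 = (b - 6)^2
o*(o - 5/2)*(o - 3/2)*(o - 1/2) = o^4 - 9*o^3/2 + 23*o^2/4 - 15*o/8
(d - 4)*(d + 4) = d^2 - 16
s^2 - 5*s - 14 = (s - 7)*(s + 2)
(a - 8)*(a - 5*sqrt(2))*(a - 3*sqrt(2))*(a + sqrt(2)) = a^4 - 7*sqrt(2)*a^3 - 8*a^3 + 14*a^2 + 56*sqrt(2)*a^2 - 112*a + 30*sqrt(2)*a - 240*sqrt(2)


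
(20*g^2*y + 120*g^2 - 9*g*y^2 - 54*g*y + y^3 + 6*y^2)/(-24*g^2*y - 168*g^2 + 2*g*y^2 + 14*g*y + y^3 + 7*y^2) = (-5*g*y - 30*g + y^2 + 6*y)/(6*g*y + 42*g + y^2 + 7*y)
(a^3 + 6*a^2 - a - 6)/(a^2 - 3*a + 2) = (a^2 + 7*a + 6)/(a - 2)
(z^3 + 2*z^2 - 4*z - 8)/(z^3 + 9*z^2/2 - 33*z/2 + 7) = 2*(z^2 + 4*z + 4)/(2*z^2 + 13*z - 7)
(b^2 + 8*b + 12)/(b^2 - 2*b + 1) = (b^2 + 8*b + 12)/(b^2 - 2*b + 1)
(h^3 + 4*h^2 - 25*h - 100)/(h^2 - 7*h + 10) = (h^2 + 9*h + 20)/(h - 2)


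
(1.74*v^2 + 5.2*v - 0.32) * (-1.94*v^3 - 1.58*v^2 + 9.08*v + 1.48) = -3.3756*v^5 - 12.8372*v^4 + 8.204*v^3 + 50.2968*v^2 + 4.7904*v - 0.4736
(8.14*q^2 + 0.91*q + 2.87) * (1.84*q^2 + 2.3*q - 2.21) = 14.9776*q^4 + 20.3964*q^3 - 10.6156*q^2 + 4.5899*q - 6.3427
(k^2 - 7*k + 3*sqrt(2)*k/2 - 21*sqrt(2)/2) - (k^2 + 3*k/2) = -17*k/2 + 3*sqrt(2)*k/2 - 21*sqrt(2)/2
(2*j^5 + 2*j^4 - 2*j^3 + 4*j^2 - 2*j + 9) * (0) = 0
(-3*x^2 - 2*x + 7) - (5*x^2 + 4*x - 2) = -8*x^2 - 6*x + 9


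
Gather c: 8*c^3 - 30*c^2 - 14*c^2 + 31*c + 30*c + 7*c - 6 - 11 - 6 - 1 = 8*c^3 - 44*c^2 + 68*c - 24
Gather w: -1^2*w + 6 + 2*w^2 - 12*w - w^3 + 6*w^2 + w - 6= -w^3 + 8*w^2 - 12*w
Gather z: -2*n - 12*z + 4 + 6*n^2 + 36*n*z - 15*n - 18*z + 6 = 6*n^2 - 17*n + z*(36*n - 30) + 10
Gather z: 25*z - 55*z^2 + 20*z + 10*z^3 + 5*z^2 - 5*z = 10*z^3 - 50*z^2 + 40*z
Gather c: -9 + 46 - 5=32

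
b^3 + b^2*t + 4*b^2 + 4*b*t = b*(b + 4)*(b + t)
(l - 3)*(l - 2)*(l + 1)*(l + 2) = l^4 - 2*l^3 - 7*l^2 + 8*l + 12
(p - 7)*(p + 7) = p^2 - 49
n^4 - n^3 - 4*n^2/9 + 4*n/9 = n*(n - 1)*(n - 2/3)*(n + 2/3)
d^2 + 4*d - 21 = (d - 3)*(d + 7)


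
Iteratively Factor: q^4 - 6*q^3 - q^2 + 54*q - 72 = (q - 2)*(q^3 - 4*q^2 - 9*q + 36) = (q - 4)*(q - 2)*(q^2 - 9) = (q - 4)*(q - 2)*(q + 3)*(q - 3)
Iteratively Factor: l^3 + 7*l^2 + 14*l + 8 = (l + 2)*(l^2 + 5*l + 4) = (l + 1)*(l + 2)*(l + 4)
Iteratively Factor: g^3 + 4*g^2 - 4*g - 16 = (g + 2)*(g^2 + 2*g - 8) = (g + 2)*(g + 4)*(g - 2)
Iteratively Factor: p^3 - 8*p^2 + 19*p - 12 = (p - 4)*(p^2 - 4*p + 3) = (p - 4)*(p - 3)*(p - 1)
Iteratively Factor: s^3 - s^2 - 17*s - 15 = (s + 3)*(s^2 - 4*s - 5) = (s - 5)*(s + 3)*(s + 1)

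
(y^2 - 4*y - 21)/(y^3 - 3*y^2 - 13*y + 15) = (y - 7)/(y^2 - 6*y + 5)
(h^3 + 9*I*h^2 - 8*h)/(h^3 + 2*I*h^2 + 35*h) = (h^2 + 9*I*h - 8)/(h^2 + 2*I*h + 35)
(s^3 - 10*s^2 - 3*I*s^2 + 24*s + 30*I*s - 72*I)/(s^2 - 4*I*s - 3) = (s^2 - 10*s + 24)/(s - I)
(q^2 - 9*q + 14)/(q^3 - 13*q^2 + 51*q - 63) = (q - 2)/(q^2 - 6*q + 9)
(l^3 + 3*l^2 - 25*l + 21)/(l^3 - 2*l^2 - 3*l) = (l^2 + 6*l - 7)/(l*(l + 1))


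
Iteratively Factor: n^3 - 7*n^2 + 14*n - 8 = (n - 2)*(n^2 - 5*n + 4) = (n - 4)*(n - 2)*(n - 1)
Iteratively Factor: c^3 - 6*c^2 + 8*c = (c - 2)*(c^2 - 4*c) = (c - 4)*(c - 2)*(c)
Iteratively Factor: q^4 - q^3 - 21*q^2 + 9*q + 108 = (q - 3)*(q^3 + 2*q^2 - 15*q - 36) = (q - 3)*(q + 3)*(q^2 - q - 12) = (q - 4)*(q - 3)*(q + 3)*(q + 3)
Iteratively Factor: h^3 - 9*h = (h + 3)*(h^2 - 3*h) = (h - 3)*(h + 3)*(h)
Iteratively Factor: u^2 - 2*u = (u - 2)*(u)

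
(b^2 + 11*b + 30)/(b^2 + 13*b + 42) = (b + 5)/(b + 7)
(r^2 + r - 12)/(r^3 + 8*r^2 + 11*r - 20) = (r - 3)/(r^2 + 4*r - 5)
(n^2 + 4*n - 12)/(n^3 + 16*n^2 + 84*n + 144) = (n - 2)/(n^2 + 10*n + 24)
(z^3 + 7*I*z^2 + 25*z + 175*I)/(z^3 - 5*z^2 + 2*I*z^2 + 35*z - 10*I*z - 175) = (z + 5*I)/(z - 5)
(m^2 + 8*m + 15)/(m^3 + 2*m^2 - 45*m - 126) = (m + 5)/(m^2 - m - 42)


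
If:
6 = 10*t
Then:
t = 3/5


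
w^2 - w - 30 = (w - 6)*(w + 5)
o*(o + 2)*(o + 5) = o^3 + 7*o^2 + 10*o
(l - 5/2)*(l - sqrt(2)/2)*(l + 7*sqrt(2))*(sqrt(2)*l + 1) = sqrt(2)*l^4 - 5*sqrt(2)*l^3/2 + 14*l^3 - 35*l^2 - sqrt(2)*l^2/2 - 7*l + 5*sqrt(2)*l/4 + 35/2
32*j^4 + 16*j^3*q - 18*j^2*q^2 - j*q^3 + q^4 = (-4*j + q)*(-2*j + q)*(j + q)*(4*j + q)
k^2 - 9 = (k - 3)*(k + 3)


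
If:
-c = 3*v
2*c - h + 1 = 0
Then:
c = -3*v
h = 1 - 6*v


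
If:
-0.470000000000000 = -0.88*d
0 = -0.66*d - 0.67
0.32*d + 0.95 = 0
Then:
No Solution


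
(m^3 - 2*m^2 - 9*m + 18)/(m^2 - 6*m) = (m^3 - 2*m^2 - 9*m + 18)/(m*(m - 6))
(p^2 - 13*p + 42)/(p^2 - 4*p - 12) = (p - 7)/(p + 2)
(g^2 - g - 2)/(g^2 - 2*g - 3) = (g - 2)/(g - 3)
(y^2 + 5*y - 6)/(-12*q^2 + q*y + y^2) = (y^2 + 5*y - 6)/(-12*q^2 + q*y + y^2)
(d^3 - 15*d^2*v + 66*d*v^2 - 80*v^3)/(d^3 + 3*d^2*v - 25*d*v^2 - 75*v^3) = (d^2 - 10*d*v + 16*v^2)/(d^2 + 8*d*v + 15*v^2)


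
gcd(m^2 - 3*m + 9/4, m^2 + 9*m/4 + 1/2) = 1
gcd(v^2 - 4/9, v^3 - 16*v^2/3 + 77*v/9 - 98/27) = v - 2/3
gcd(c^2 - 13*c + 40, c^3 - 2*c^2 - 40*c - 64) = c - 8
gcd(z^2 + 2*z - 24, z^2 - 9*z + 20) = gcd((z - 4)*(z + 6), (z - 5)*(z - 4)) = z - 4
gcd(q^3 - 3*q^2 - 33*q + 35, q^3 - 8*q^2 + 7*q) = q^2 - 8*q + 7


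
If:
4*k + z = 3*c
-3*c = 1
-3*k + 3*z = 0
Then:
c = -1/3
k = -1/5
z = -1/5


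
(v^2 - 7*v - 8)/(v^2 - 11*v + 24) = (v + 1)/(v - 3)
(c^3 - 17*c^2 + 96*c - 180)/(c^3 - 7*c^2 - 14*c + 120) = (c - 6)/(c + 4)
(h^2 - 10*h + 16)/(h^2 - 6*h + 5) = (h^2 - 10*h + 16)/(h^2 - 6*h + 5)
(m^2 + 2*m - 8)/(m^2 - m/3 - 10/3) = 3*(m + 4)/(3*m + 5)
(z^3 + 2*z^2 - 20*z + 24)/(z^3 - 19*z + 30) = (z^2 + 4*z - 12)/(z^2 + 2*z - 15)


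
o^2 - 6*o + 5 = (o - 5)*(o - 1)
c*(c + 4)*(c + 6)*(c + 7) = c^4 + 17*c^3 + 94*c^2 + 168*c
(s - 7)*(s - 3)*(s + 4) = s^3 - 6*s^2 - 19*s + 84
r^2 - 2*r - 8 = (r - 4)*(r + 2)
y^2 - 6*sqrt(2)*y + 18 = (y - 3*sqrt(2))^2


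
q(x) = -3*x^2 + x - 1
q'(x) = 1 - 6*x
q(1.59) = -6.99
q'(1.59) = -8.54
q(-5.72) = -104.88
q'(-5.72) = 35.32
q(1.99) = -10.89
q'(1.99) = -10.94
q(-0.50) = -2.25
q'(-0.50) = 4.00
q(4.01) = -45.23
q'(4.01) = -23.06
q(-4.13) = -56.30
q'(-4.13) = 25.78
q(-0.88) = -4.20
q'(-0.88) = 6.28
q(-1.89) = -13.61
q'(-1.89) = 12.34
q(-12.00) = -445.00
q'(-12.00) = 73.00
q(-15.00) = -691.00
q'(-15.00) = 91.00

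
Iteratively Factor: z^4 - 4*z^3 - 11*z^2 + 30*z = (z)*(z^3 - 4*z^2 - 11*z + 30) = z*(z - 5)*(z^2 + z - 6) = z*(z - 5)*(z - 2)*(z + 3)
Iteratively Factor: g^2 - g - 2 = (g - 2)*(g + 1)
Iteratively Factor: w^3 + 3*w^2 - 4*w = (w + 4)*(w^2 - w) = (w - 1)*(w + 4)*(w)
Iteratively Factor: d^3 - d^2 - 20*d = (d - 5)*(d^2 + 4*d) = (d - 5)*(d + 4)*(d)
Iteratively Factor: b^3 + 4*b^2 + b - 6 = (b + 2)*(b^2 + 2*b - 3) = (b - 1)*(b + 2)*(b + 3)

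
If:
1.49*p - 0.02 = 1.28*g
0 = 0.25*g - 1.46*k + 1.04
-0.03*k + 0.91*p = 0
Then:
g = 0.01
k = 0.71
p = 0.02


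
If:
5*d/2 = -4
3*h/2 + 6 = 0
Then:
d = -8/5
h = -4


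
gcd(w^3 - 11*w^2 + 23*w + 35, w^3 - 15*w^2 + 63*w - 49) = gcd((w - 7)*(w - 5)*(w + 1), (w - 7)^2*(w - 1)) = w - 7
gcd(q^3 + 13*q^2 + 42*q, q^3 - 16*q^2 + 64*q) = q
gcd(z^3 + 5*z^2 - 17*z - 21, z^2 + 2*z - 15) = z - 3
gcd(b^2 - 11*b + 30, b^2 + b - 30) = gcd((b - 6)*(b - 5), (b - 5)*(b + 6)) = b - 5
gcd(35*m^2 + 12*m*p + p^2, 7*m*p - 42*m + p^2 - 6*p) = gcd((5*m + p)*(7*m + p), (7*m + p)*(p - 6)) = 7*m + p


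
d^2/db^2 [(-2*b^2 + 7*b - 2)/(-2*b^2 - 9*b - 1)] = 2*(-64*b^3 + 12*b^2 + 150*b + 223)/(8*b^6 + 108*b^5 + 498*b^4 + 837*b^3 + 249*b^2 + 27*b + 1)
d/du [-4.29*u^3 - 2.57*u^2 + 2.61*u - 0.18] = -12.87*u^2 - 5.14*u + 2.61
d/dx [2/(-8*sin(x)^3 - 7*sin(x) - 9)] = 2*(24*sin(x)^2 + 7)*cos(x)/(8*sin(x)^3 + 7*sin(x) + 9)^2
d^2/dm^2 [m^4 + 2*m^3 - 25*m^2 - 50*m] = 12*m^2 + 12*m - 50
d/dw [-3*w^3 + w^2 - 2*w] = -9*w^2 + 2*w - 2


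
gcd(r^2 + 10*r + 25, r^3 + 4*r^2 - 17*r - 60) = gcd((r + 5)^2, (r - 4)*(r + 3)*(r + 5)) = r + 5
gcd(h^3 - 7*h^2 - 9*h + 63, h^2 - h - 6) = h - 3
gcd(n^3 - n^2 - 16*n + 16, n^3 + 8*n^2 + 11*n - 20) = n^2 + 3*n - 4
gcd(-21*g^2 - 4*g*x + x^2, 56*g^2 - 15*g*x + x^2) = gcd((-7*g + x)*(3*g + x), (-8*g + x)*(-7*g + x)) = -7*g + x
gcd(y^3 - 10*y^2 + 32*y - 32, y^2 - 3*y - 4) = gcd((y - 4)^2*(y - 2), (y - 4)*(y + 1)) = y - 4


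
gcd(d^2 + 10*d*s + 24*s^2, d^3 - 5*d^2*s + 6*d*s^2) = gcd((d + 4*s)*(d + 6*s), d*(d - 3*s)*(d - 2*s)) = 1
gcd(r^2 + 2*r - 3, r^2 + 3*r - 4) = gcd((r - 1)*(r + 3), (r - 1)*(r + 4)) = r - 1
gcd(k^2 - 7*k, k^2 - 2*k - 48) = 1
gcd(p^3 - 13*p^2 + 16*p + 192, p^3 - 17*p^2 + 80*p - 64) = p^2 - 16*p + 64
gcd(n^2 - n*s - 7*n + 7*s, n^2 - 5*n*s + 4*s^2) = -n + s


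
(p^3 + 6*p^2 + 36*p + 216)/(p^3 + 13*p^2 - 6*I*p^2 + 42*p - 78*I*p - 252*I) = (p + 6*I)/(p + 7)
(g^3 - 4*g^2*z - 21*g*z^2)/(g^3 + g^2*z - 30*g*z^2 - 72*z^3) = g*(-g + 7*z)/(-g^2 + 2*g*z + 24*z^2)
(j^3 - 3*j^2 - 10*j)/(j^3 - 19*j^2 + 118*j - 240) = j*(j + 2)/(j^2 - 14*j + 48)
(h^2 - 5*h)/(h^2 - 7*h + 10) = h/(h - 2)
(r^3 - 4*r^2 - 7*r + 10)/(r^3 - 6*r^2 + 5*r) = (r + 2)/r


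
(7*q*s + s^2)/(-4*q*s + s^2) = (-7*q - s)/(4*q - s)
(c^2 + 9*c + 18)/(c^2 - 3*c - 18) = (c + 6)/(c - 6)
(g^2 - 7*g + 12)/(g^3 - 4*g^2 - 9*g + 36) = 1/(g + 3)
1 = 1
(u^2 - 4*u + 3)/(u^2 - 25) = (u^2 - 4*u + 3)/(u^2 - 25)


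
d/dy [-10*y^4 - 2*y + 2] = -40*y^3 - 2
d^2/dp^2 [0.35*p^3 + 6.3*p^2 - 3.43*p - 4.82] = 2.1*p + 12.6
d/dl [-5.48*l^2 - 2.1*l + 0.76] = -10.96*l - 2.1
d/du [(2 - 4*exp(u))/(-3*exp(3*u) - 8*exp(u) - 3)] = 2*(-(2*exp(u) - 1)*(9*exp(2*u) + 8) + 6*exp(3*u) + 16*exp(u) + 6)*exp(u)/(3*exp(3*u) + 8*exp(u) + 3)^2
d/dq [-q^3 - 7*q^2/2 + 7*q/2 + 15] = -3*q^2 - 7*q + 7/2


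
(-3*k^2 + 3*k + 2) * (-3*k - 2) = 9*k^3 - 3*k^2 - 12*k - 4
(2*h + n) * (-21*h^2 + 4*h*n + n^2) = -42*h^3 - 13*h^2*n + 6*h*n^2 + n^3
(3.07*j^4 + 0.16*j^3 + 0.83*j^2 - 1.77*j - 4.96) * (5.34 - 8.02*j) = -24.6214*j^5 + 15.1106*j^4 - 5.8022*j^3 + 18.6276*j^2 + 30.3274*j - 26.4864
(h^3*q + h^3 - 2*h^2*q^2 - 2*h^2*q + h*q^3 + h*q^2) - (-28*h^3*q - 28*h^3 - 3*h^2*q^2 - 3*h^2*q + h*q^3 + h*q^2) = 29*h^3*q + 29*h^3 + h^2*q^2 + h^2*q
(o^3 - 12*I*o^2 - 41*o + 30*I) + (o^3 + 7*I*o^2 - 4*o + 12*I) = 2*o^3 - 5*I*o^2 - 45*o + 42*I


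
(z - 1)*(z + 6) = z^2 + 5*z - 6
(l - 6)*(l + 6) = l^2 - 36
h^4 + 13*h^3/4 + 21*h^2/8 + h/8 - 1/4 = (h - 1/4)*(h + 1/2)*(h + 1)*(h + 2)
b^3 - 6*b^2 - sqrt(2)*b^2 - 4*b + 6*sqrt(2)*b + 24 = (b - 6)*(b - 2*sqrt(2))*(b + sqrt(2))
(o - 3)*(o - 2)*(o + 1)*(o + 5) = o^4 + o^3 - 19*o^2 + 11*o + 30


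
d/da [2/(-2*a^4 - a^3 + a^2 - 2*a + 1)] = 2*(8*a^3 + 3*a^2 - 2*a + 2)/(2*a^4 + a^3 - a^2 + 2*a - 1)^2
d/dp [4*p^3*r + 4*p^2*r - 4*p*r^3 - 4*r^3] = 4*r*(3*p^2 + 2*p - r^2)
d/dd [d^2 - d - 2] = 2*d - 1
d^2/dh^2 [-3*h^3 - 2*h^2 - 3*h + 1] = -18*h - 4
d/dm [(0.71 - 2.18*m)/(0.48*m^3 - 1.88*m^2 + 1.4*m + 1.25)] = (2.0928*m^3 - 5.1208*m^2 + 2.6696*m - 3.719)/(0.2304*m^6 - 1.8048*m^5 + 4.8784*m^4 - 4.064*m^3 - 2.74*m^2 + 3.5*m + 1.5625)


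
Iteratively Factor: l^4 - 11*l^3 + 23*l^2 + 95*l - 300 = (l - 5)*(l^3 - 6*l^2 - 7*l + 60) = (l - 5)^2*(l^2 - l - 12) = (l - 5)^2*(l - 4)*(l + 3)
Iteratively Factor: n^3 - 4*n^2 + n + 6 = (n - 3)*(n^2 - n - 2) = (n - 3)*(n - 2)*(n + 1)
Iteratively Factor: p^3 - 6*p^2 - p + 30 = (p + 2)*(p^2 - 8*p + 15) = (p - 3)*(p + 2)*(p - 5)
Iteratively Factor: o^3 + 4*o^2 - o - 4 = (o - 1)*(o^2 + 5*o + 4) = (o - 1)*(o + 1)*(o + 4)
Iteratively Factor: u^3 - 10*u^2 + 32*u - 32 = (u - 2)*(u^2 - 8*u + 16) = (u - 4)*(u - 2)*(u - 4)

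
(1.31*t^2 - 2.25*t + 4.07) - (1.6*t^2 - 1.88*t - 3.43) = -0.29*t^2 - 0.37*t + 7.5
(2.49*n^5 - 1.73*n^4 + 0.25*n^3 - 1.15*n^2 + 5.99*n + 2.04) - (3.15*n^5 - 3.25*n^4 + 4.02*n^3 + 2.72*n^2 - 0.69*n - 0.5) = -0.66*n^5 + 1.52*n^4 - 3.77*n^3 - 3.87*n^2 + 6.68*n + 2.54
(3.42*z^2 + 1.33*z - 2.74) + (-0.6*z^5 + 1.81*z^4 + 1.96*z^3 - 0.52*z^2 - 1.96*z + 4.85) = -0.6*z^5 + 1.81*z^4 + 1.96*z^3 + 2.9*z^2 - 0.63*z + 2.11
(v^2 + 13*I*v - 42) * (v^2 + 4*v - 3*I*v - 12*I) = v^4 + 4*v^3 + 10*I*v^3 - 3*v^2 + 40*I*v^2 - 12*v + 126*I*v + 504*I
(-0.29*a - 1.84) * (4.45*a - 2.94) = -1.2905*a^2 - 7.3354*a + 5.4096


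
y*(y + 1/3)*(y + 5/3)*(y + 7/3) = y^4 + 13*y^3/3 + 47*y^2/9 + 35*y/27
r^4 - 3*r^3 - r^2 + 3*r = r*(r - 3)*(r - 1)*(r + 1)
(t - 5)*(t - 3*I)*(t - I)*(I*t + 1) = I*t^4 + 5*t^3 - 5*I*t^3 - 25*t^2 - 7*I*t^2 - 3*t + 35*I*t + 15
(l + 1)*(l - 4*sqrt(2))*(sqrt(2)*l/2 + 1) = sqrt(2)*l^3/2 - 3*l^2 + sqrt(2)*l^2/2 - 4*sqrt(2)*l - 3*l - 4*sqrt(2)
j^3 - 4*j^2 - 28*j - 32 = (j - 8)*(j + 2)^2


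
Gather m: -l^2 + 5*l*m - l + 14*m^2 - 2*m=-l^2 - l + 14*m^2 + m*(5*l - 2)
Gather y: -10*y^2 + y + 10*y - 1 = -10*y^2 + 11*y - 1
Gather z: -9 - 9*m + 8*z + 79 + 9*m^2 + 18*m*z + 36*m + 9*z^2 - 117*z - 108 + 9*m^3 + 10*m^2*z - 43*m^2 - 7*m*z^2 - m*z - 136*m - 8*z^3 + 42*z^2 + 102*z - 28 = 9*m^3 - 34*m^2 - 109*m - 8*z^3 + z^2*(51 - 7*m) + z*(10*m^2 + 17*m - 7) - 66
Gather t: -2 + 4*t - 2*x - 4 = 4*t - 2*x - 6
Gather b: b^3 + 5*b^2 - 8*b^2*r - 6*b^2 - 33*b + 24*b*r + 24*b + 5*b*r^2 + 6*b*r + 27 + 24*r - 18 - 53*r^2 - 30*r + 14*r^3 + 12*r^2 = b^3 + b^2*(-8*r - 1) + b*(5*r^2 + 30*r - 9) + 14*r^3 - 41*r^2 - 6*r + 9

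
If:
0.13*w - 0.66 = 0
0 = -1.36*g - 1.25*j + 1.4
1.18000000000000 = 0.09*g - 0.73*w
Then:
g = 54.29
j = -57.95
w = 5.08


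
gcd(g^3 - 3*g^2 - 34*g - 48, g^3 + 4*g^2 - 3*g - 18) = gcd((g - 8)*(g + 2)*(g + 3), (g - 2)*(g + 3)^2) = g + 3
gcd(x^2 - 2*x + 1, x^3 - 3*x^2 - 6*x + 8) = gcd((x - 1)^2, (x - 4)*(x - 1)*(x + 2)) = x - 1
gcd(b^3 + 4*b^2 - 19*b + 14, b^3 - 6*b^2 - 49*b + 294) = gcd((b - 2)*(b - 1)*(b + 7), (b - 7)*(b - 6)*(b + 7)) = b + 7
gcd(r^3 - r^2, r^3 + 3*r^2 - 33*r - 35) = 1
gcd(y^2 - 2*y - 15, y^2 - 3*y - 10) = y - 5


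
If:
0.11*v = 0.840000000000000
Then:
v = 7.64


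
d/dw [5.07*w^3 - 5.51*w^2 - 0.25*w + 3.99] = 15.21*w^2 - 11.02*w - 0.25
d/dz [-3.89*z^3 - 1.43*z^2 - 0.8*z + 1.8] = -11.67*z^2 - 2.86*z - 0.8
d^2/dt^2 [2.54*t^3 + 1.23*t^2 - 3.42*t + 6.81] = 15.24*t + 2.46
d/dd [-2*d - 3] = -2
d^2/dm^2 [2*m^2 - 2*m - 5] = 4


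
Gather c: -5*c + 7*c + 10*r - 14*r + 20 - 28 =2*c - 4*r - 8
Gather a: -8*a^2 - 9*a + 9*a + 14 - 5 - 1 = 8 - 8*a^2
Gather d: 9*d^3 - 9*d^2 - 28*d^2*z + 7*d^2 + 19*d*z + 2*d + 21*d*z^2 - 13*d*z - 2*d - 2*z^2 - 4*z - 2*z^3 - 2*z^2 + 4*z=9*d^3 + d^2*(-28*z - 2) + d*(21*z^2 + 6*z) - 2*z^3 - 4*z^2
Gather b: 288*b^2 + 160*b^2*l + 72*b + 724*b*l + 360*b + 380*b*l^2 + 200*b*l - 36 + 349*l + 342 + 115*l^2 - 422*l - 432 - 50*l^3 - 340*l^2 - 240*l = b^2*(160*l + 288) + b*(380*l^2 + 924*l + 432) - 50*l^3 - 225*l^2 - 313*l - 126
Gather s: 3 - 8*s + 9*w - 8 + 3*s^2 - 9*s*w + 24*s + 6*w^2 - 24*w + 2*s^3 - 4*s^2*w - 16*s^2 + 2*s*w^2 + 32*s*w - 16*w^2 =2*s^3 + s^2*(-4*w - 13) + s*(2*w^2 + 23*w + 16) - 10*w^2 - 15*w - 5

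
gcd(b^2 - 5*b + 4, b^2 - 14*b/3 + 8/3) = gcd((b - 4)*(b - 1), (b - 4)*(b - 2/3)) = b - 4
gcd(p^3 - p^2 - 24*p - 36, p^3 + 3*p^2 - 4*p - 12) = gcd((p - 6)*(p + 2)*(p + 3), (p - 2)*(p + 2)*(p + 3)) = p^2 + 5*p + 6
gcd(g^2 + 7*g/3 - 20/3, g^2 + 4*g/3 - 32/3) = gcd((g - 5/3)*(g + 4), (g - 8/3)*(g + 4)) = g + 4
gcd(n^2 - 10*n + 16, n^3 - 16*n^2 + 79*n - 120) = n - 8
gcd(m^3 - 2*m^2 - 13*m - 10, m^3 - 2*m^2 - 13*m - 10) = m^3 - 2*m^2 - 13*m - 10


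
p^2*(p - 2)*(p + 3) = p^4 + p^3 - 6*p^2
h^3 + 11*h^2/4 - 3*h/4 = h*(h - 1/4)*(h + 3)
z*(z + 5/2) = z^2 + 5*z/2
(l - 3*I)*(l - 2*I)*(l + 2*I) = l^3 - 3*I*l^2 + 4*l - 12*I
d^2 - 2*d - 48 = (d - 8)*(d + 6)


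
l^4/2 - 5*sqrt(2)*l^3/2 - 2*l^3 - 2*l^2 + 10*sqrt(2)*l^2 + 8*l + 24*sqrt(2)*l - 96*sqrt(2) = (l/2 + sqrt(2))*(l - 4)*(l - 4*sqrt(2))*(l - 3*sqrt(2))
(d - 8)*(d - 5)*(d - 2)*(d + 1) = d^4 - 14*d^3 + 51*d^2 - 14*d - 80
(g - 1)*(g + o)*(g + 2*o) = g^3 + 3*g^2*o - g^2 + 2*g*o^2 - 3*g*o - 2*o^2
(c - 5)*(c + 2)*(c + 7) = c^3 + 4*c^2 - 31*c - 70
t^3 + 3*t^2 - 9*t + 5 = (t - 1)^2*(t + 5)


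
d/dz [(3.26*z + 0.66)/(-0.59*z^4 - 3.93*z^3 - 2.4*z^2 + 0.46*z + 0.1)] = (5.7702*z^4 + 27.1812*z^3 + 15.6054*z^2 + 3.168*z + 0.0224)/(0.3481*z^8 + 4.6374*z^7 + 18.2769*z^6 + 18.3212*z^5 + 2.0264*z^4 - 2.994*z^3 - 0.2684*z^2 + 0.092*z + 0.01)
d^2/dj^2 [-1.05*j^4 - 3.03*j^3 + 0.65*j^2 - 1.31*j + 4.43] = -12.6*j^2 - 18.18*j + 1.3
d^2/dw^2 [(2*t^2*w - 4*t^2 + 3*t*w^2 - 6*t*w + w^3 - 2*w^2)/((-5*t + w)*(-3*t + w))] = 2*t*(915*t^4 + 585*t^3*w - 1366*t^3 - 495*t^2*w^2 + 366*t^2*w + 75*t*w^3 + 78*t*w^2 - 22*w^3)/(3375*t^6 - 5400*t^5*w + 3555*t^4*w^2 - 1232*t^3*w^3 + 237*t^2*w^4 - 24*t*w^5 + w^6)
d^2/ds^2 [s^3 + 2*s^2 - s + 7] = 6*s + 4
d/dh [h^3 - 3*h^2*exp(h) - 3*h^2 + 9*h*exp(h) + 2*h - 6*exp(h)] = -3*h^2*exp(h) + 3*h^2 + 3*h*exp(h) - 6*h + 3*exp(h) + 2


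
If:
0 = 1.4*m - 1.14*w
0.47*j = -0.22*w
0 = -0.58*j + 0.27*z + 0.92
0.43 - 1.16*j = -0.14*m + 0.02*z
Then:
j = 0.34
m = -0.60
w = -0.74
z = -2.67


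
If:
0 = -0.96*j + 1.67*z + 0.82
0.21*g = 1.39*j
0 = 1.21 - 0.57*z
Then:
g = 30.10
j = 4.55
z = 2.12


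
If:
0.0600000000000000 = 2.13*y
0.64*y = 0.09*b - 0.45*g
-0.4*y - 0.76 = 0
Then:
No Solution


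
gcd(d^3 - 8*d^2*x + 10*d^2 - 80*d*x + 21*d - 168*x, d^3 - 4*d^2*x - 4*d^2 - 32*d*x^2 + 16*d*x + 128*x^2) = -d + 8*x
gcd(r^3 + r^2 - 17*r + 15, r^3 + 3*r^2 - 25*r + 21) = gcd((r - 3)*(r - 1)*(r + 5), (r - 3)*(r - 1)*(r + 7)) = r^2 - 4*r + 3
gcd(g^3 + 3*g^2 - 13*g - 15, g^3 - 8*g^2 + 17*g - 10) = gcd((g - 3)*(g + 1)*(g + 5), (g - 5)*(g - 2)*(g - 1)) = 1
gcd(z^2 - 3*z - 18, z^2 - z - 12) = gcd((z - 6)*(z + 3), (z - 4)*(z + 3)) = z + 3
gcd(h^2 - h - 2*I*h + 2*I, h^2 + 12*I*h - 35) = 1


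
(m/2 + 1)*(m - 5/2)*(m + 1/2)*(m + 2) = m^4/2 + m^3 - 21*m^2/8 - 13*m/2 - 5/2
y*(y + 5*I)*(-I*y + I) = -I*y^3 + 5*y^2 + I*y^2 - 5*y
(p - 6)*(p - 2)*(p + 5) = p^3 - 3*p^2 - 28*p + 60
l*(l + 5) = l^2 + 5*l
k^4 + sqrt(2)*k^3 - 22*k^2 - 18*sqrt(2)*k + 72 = (k - 3*sqrt(2))*(k - sqrt(2))*(k + 2*sqrt(2))*(k + 3*sqrt(2))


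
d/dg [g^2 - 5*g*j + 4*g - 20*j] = 2*g - 5*j + 4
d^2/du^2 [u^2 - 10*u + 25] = 2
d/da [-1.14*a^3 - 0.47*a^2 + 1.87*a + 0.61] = -3.42*a^2 - 0.94*a + 1.87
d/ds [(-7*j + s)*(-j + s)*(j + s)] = -j^2 - 14*j*s + 3*s^2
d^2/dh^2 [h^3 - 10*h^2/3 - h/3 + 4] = 6*h - 20/3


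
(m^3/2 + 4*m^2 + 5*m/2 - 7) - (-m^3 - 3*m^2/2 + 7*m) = 3*m^3/2 + 11*m^2/2 - 9*m/2 - 7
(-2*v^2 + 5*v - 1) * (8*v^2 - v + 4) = -16*v^4 + 42*v^3 - 21*v^2 + 21*v - 4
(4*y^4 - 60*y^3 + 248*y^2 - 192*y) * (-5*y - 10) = -20*y^5 + 260*y^4 - 640*y^3 - 1520*y^2 + 1920*y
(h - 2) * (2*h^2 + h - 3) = 2*h^3 - 3*h^2 - 5*h + 6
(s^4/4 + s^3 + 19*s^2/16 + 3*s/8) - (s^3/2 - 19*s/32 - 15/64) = s^4/4 + s^3/2 + 19*s^2/16 + 31*s/32 + 15/64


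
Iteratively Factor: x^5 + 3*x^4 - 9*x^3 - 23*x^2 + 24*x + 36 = (x + 3)*(x^4 - 9*x^2 + 4*x + 12) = (x + 3)^2*(x^3 - 3*x^2 + 4) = (x + 1)*(x + 3)^2*(x^2 - 4*x + 4) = (x - 2)*(x + 1)*(x + 3)^2*(x - 2)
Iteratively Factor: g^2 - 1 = (g + 1)*(g - 1)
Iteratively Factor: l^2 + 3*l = (l)*(l + 3)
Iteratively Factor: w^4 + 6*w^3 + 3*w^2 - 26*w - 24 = (w + 4)*(w^3 + 2*w^2 - 5*w - 6) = (w + 1)*(w + 4)*(w^2 + w - 6) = (w + 1)*(w + 3)*(w + 4)*(w - 2)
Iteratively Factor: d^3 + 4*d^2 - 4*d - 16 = (d - 2)*(d^2 + 6*d + 8) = (d - 2)*(d + 4)*(d + 2)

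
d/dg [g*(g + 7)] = 2*g + 7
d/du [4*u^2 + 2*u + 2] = 8*u + 2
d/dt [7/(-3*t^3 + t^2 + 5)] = 7*t*(9*t - 2)/(-3*t^3 + t^2 + 5)^2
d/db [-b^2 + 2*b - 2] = 2 - 2*b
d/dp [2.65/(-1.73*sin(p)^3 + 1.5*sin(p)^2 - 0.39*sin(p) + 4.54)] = (13.7535*sin(p)^2 - 7.95*sin(p) + 1.0335)*cos(p)/(1.73*sin(p)^3 - 1.5*sin(p)^2 + 0.39*sin(p) - 4.54)^2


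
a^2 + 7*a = a*(a + 7)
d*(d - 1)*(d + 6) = d^3 + 5*d^2 - 6*d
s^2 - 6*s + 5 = (s - 5)*(s - 1)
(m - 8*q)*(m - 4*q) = m^2 - 12*m*q + 32*q^2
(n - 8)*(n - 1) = n^2 - 9*n + 8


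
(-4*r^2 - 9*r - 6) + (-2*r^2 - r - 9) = -6*r^2 - 10*r - 15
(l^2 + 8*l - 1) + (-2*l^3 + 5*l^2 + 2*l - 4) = -2*l^3 + 6*l^2 + 10*l - 5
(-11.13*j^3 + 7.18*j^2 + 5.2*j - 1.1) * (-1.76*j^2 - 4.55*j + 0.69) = 19.5888*j^5 + 38.0047*j^4 - 49.5007*j^3 - 16.7698*j^2 + 8.593*j - 0.759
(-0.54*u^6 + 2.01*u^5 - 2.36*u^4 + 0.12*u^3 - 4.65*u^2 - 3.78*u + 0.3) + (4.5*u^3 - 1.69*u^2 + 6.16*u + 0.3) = -0.54*u^6 + 2.01*u^5 - 2.36*u^4 + 4.62*u^3 - 6.34*u^2 + 2.38*u + 0.6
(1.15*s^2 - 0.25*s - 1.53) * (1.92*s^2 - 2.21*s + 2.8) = 2.208*s^4 - 3.0215*s^3 + 0.8349*s^2 + 2.6813*s - 4.284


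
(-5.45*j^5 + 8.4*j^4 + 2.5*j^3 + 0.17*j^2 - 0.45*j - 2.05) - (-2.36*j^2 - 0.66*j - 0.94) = -5.45*j^5 + 8.4*j^4 + 2.5*j^3 + 2.53*j^2 + 0.21*j - 1.11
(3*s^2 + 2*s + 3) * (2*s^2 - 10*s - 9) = 6*s^4 - 26*s^3 - 41*s^2 - 48*s - 27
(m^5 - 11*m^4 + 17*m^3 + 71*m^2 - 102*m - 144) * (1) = m^5 - 11*m^4 + 17*m^3 + 71*m^2 - 102*m - 144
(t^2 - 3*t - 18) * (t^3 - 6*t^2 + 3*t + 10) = t^5 - 9*t^4 + 3*t^3 + 109*t^2 - 84*t - 180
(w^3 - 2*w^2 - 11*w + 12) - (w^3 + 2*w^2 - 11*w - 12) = 24 - 4*w^2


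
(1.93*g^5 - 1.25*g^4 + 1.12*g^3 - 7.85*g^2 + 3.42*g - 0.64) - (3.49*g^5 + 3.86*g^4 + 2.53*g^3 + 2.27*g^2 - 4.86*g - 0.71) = -1.56*g^5 - 5.11*g^4 - 1.41*g^3 - 10.12*g^2 + 8.28*g + 0.07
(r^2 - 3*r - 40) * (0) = 0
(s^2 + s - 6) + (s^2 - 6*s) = 2*s^2 - 5*s - 6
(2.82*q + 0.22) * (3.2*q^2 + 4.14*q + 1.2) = 9.024*q^3 + 12.3788*q^2 + 4.2948*q + 0.264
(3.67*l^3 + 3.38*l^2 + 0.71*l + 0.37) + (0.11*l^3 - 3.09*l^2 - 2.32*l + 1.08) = 3.78*l^3 + 0.29*l^2 - 1.61*l + 1.45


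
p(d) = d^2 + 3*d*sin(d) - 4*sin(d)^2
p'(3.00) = -1.37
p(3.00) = 10.19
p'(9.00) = -2.36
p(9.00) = 91.45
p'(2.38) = 5.66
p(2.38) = 8.69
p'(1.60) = 6.29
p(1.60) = 3.36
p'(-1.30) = -4.47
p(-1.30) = 1.73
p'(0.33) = 0.12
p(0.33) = 0.01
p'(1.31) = 4.54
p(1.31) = 1.78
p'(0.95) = 2.21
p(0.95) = 0.57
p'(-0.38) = -0.18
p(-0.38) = 0.02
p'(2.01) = 7.25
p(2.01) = 6.22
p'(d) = 3*d*cos(d) + 2*d - 8*sin(d)*cos(d) + 3*sin(d)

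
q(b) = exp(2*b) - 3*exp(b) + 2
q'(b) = 2*exp(2*b) - 3*exp(b)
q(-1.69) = 1.48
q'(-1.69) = -0.49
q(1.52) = 9.19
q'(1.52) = 28.09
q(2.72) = 186.90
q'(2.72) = 415.34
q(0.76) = 0.16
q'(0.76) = 2.73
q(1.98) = 32.73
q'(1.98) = 83.19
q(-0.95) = 0.99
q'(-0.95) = -0.86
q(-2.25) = 1.69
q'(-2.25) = -0.29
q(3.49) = 978.56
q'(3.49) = 2051.48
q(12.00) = 26488633867.47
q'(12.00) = 52977755995.31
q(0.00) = 0.00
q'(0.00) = -1.00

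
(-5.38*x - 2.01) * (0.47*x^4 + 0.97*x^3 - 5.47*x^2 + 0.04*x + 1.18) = -2.5286*x^5 - 6.1633*x^4 + 27.4789*x^3 + 10.7795*x^2 - 6.4288*x - 2.3718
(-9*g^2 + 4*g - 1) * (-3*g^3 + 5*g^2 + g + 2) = 27*g^5 - 57*g^4 + 14*g^3 - 19*g^2 + 7*g - 2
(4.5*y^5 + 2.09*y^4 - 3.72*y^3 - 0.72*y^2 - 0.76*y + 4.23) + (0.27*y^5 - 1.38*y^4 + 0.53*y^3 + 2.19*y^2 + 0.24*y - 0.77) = 4.77*y^5 + 0.71*y^4 - 3.19*y^3 + 1.47*y^2 - 0.52*y + 3.46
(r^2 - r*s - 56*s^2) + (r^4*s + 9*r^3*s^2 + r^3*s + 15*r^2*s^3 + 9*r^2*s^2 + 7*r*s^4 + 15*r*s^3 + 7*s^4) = r^4*s + 9*r^3*s^2 + r^3*s + 15*r^2*s^3 + 9*r^2*s^2 + r^2 + 7*r*s^4 + 15*r*s^3 - r*s + 7*s^4 - 56*s^2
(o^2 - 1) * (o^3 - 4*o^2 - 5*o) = o^5 - 4*o^4 - 6*o^3 + 4*o^2 + 5*o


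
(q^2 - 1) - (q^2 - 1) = 0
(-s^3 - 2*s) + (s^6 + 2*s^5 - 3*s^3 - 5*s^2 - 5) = s^6 + 2*s^5 - 4*s^3 - 5*s^2 - 2*s - 5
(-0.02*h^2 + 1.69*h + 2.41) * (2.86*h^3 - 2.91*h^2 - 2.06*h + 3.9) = -0.0572*h^5 + 4.8916*h^4 + 2.0159*h^3 - 10.5725*h^2 + 1.6264*h + 9.399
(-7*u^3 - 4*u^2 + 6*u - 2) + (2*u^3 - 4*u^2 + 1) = -5*u^3 - 8*u^2 + 6*u - 1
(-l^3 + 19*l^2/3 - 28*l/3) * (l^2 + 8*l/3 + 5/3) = -l^5 + 11*l^4/3 + 53*l^3/9 - 43*l^2/3 - 140*l/9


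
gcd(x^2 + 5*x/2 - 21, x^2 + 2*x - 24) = x + 6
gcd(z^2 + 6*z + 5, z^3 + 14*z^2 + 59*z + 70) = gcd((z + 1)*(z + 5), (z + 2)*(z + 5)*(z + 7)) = z + 5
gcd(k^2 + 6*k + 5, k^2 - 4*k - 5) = k + 1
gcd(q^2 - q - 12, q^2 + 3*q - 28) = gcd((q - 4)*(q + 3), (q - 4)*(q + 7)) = q - 4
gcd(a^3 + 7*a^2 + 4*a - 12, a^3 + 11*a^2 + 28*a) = 1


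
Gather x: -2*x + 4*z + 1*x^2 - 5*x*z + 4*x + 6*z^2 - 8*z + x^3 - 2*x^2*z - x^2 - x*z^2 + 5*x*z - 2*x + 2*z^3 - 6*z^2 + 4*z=x^3 - 2*x^2*z - x*z^2 + 2*z^3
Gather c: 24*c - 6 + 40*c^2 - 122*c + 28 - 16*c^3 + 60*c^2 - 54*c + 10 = -16*c^3 + 100*c^2 - 152*c + 32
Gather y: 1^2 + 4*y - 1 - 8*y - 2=-4*y - 2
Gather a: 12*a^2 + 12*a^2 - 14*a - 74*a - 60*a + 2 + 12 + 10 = 24*a^2 - 148*a + 24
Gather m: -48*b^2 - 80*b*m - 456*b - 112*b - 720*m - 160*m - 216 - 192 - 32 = -48*b^2 - 568*b + m*(-80*b - 880) - 440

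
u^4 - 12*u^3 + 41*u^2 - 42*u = u*(u - 7)*(u - 3)*(u - 2)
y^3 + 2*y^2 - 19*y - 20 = (y - 4)*(y + 1)*(y + 5)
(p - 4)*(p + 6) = p^2 + 2*p - 24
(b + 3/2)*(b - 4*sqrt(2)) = b^2 - 4*sqrt(2)*b + 3*b/2 - 6*sqrt(2)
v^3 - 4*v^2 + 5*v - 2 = (v - 2)*(v - 1)^2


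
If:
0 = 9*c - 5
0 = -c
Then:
No Solution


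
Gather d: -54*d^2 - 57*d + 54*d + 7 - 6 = -54*d^2 - 3*d + 1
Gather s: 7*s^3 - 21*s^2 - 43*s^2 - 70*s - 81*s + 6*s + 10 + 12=7*s^3 - 64*s^2 - 145*s + 22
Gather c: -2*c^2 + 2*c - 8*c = -2*c^2 - 6*c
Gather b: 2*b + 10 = 2*b + 10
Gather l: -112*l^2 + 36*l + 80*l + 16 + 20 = -112*l^2 + 116*l + 36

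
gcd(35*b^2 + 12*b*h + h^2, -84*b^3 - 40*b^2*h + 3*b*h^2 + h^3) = 7*b + h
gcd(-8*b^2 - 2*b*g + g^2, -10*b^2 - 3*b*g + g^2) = 2*b + g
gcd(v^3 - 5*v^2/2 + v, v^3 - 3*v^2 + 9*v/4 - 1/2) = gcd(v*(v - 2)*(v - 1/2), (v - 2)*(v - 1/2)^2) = v^2 - 5*v/2 + 1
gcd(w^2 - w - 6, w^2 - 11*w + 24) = w - 3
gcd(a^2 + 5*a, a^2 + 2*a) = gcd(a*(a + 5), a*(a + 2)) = a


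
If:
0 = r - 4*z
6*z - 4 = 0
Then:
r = 8/3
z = 2/3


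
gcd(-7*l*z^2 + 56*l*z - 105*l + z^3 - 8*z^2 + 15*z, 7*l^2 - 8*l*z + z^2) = -7*l + z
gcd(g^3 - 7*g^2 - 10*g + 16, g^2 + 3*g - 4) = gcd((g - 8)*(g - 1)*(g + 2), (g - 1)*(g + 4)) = g - 1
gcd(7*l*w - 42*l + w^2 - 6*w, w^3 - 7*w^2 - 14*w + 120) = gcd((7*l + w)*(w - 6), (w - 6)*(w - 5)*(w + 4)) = w - 6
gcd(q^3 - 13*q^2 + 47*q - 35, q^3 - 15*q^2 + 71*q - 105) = q^2 - 12*q + 35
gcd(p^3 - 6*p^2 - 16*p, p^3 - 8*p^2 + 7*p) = p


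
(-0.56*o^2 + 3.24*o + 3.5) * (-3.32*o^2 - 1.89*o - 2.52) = 1.8592*o^4 - 9.6984*o^3 - 16.3324*o^2 - 14.7798*o - 8.82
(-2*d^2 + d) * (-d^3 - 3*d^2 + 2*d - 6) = 2*d^5 + 5*d^4 - 7*d^3 + 14*d^2 - 6*d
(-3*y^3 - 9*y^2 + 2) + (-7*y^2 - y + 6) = -3*y^3 - 16*y^2 - y + 8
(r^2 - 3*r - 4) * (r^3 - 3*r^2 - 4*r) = r^5 - 6*r^4 + r^3 + 24*r^2 + 16*r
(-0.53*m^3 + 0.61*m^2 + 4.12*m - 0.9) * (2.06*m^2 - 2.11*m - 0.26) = -1.0918*m^5 + 2.3749*m^4 + 7.3379*m^3 - 10.7058*m^2 + 0.8278*m + 0.234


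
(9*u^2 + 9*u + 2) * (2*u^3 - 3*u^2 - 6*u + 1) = 18*u^5 - 9*u^4 - 77*u^3 - 51*u^2 - 3*u + 2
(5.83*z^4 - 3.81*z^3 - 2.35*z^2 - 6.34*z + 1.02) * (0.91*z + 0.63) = 5.3053*z^5 + 0.2058*z^4 - 4.5388*z^3 - 7.2499*z^2 - 3.066*z + 0.6426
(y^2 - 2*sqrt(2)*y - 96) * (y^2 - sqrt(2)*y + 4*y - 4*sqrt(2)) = y^4 - 3*sqrt(2)*y^3 + 4*y^3 - 92*y^2 - 12*sqrt(2)*y^2 - 368*y + 96*sqrt(2)*y + 384*sqrt(2)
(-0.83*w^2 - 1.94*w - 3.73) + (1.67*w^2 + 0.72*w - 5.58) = 0.84*w^2 - 1.22*w - 9.31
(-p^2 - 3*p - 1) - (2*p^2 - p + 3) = -3*p^2 - 2*p - 4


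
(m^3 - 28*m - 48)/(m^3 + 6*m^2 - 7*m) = (m^3 - 28*m - 48)/(m*(m^2 + 6*m - 7))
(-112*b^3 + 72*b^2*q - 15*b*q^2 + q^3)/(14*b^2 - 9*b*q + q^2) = (16*b^2 - 8*b*q + q^2)/(-2*b + q)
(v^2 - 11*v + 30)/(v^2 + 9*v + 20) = (v^2 - 11*v + 30)/(v^2 + 9*v + 20)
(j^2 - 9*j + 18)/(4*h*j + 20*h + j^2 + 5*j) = (j^2 - 9*j + 18)/(4*h*j + 20*h + j^2 + 5*j)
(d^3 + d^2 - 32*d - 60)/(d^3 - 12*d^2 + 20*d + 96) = (d + 5)/(d - 8)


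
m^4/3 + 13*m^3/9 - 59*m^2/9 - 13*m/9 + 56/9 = (m/3 + 1/3)*(m - 8/3)*(m - 1)*(m + 7)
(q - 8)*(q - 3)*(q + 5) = q^3 - 6*q^2 - 31*q + 120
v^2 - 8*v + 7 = (v - 7)*(v - 1)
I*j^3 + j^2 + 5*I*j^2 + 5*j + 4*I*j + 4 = (j + 4)*(j - I)*(I*j + I)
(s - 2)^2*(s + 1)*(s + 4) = s^4 + s^3 - 12*s^2 + 4*s + 16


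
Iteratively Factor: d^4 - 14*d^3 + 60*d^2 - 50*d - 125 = (d + 1)*(d^3 - 15*d^2 + 75*d - 125) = (d - 5)*(d + 1)*(d^2 - 10*d + 25) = (d - 5)^2*(d + 1)*(d - 5)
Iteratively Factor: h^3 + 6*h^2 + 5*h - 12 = (h + 3)*(h^2 + 3*h - 4) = (h + 3)*(h + 4)*(h - 1)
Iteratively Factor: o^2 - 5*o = (o)*(o - 5)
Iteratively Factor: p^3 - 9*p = (p + 3)*(p^2 - 3*p) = p*(p + 3)*(p - 3)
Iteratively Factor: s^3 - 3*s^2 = (s)*(s^2 - 3*s) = s^2*(s - 3)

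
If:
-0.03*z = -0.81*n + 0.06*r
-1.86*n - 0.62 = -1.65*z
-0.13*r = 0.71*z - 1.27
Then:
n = 0.41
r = 5.17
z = 0.84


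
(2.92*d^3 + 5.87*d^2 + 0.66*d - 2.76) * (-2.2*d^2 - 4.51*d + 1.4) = -6.424*d^5 - 26.0832*d^4 - 23.8377*d^3 + 11.3134*d^2 + 13.3716*d - 3.864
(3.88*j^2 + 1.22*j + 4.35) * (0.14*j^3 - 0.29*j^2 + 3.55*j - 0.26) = 0.5432*j^5 - 0.9544*j^4 + 14.0292*j^3 + 2.0607*j^2 + 15.1253*j - 1.131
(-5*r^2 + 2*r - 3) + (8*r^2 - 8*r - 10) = 3*r^2 - 6*r - 13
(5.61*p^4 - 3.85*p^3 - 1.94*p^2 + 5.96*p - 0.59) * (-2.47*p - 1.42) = -13.8567*p^5 + 1.5433*p^4 + 10.2588*p^3 - 11.9664*p^2 - 7.0059*p + 0.8378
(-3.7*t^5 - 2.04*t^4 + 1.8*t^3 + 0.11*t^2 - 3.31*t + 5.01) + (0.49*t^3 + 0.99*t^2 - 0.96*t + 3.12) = -3.7*t^5 - 2.04*t^4 + 2.29*t^3 + 1.1*t^2 - 4.27*t + 8.13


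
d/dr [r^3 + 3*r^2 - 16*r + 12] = 3*r^2 + 6*r - 16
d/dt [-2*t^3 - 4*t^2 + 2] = 2*t*(-3*t - 4)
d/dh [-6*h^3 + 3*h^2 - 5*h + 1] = -18*h^2 + 6*h - 5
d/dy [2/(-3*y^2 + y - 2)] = 2*(6*y - 1)/(3*y^2 - y + 2)^2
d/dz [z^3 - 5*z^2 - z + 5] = 3*z^2 - 10*z - 1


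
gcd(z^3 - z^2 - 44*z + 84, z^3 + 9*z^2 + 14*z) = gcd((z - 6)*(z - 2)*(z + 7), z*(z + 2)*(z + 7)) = z + 7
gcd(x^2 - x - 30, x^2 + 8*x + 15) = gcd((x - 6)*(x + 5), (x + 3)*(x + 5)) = x + 5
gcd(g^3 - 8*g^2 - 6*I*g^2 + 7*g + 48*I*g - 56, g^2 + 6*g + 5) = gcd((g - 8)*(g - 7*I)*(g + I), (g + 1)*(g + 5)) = 1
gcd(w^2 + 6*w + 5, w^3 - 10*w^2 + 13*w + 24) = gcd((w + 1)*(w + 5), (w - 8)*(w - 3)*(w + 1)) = w + 1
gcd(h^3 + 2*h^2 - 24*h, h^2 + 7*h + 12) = 1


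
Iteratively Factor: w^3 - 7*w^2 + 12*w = (w - 3)*(w^2 - 4*w) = w*(w - 3)*(w - 4)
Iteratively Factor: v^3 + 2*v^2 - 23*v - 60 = (v + 4)*(v^2 - 2*v - 15) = (v - 5)*(v + 4)*(v + 3)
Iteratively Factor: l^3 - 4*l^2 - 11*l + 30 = (l + 3)*(l^2 - 7*l + 10) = (l - 5)*(l + 3)*(l - 2)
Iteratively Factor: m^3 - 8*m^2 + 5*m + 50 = (m + 2)*(m^2 - 10*m + 25) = (m - 5)*(m + 2)*(m - 5)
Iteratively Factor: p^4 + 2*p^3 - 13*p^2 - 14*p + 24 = (p - 3)*(p^3 + 5*p^2 + 2*p - 8) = (p - 3)*(p + 4)*(p^2 + p - 2) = (p - 3)*(p + 2)*(p + 4)*(p - 1)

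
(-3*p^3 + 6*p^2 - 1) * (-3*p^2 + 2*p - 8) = 9*p^5 - 24*p^4 + 36*p^3 - 45*p^2 - 2*p + 8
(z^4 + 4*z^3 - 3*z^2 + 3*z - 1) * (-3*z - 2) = -3*z^5 - 14*z^4 + z^3 - 3*z^2 - 3*z + 2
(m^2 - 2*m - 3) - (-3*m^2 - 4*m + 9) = 4*m^2 + 2*m - 12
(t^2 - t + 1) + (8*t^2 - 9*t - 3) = 9*t^2 - 10*t - 2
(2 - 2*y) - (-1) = 3 - 2*y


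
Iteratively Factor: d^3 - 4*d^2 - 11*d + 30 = (d - 5)*(d^2 + d - 6) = (d - 5)*(d + 3)*(d - 2)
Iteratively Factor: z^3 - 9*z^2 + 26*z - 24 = (z - 3)*(z^2 - 6*z + 8) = (z - 4)*(z - 3)*(z - 2)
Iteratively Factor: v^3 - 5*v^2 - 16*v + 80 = (v - 5)*(v^2 - 16) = (v - 5)*(v - 4)*(v + 4)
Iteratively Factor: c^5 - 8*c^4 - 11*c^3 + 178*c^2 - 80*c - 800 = (c - 4)*(c^4 - 4*c^3 - 27*c^2 + 70*c + 200) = (c - 4)*(c + 4)*(c^3 - 8*c^2 + 5*c + 50) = (c - 5)*(c - 4)*(c + 4)*(c^2 - 3*c - 10) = (c - 5)*(c - 4)*(c + 2)*(c + 4)*(c - 5)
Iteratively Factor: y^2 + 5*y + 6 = (y + 3)*(y + 2)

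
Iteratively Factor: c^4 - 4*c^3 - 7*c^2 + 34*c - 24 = (c - 2)*(c^3 - 2*c^2 - 11*c + 12) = (c - 4)*(c - 2)*(c^2 + 2*c - 3) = (c - 4)*(c - 2)*(c - 1)*(c + 3)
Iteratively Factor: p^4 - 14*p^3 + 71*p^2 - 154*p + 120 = (p - 2)*(p^3 - 12*p^2 + 47*p - 60) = (p - 5)*(p - 2)*(p^2 - 7*p + 12) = (p - 5)*(p - 4)*(p - 2)*(p - 3)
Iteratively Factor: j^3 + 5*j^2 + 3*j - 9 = (j + 3)*(j^2 + 2*j - 3) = (j + 3)^2*(j - 1)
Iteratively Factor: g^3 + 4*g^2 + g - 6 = (g + 2)*(g^2 + 2*g - 3) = (g - 1)*(g + 2)*(g + 3)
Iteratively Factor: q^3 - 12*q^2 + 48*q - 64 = (q - 4)*(q^2 - 8*q + 16) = (q - 4)^2*(q - 4)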